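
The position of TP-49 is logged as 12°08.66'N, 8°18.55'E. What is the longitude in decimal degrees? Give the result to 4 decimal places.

8° + 18.55′/60 = 8 + 0.30917 = 8.3092°

8.3092°E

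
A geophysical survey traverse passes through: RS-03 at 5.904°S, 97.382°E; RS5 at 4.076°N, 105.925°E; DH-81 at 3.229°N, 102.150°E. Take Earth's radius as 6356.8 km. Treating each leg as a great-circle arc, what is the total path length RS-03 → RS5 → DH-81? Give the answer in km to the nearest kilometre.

RS-03→RS5: c = 0.229150 rad, d = 1456.66 km
RS5→DH-81: c = 0.067393 rad, d = 428.40 km
Total = 1456.66 + 428.40 = 1885.07 km

1885 km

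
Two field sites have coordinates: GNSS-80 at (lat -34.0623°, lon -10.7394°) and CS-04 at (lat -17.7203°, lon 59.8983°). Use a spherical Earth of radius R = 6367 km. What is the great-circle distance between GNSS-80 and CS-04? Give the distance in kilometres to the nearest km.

7156 km

Δφ = 16.3420°,  Δλ = 70.6377°
a = sin²(Δφ/2) + cos φ₁ cos φ₂ sin²(Δλ/2) = 0.283949
c = 2·arcsin(√a) = 1.123974 rad = 64.3989°
d = R·c = 6367 × 1.123974 = 7156.3 km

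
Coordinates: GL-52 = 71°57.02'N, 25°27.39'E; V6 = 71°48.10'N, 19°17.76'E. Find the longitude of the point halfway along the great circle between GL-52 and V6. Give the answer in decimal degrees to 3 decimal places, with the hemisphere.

22.364°E

GL-52: φ = +71.95033°, λ = +25.45650°
V6: φ = +71.80167°, λ = +19.29600°
Bx = cos φ₂ cos Δλ = 0.310504,  By = cos φ₂ sin Δλ = -0.033515
φₘ = atan2(sin φ₁ + sin φ₂, √((cos φ₁ + Bx)² + By²)) = 71.90048°
λₘ = λ₁ + atan2(By, cos φ₁ + Bx) = 22.36403°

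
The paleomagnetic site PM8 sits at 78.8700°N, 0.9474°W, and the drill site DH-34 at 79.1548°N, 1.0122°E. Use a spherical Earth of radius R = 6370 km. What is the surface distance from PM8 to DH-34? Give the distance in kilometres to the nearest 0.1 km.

Δφ = 0.2848°,  Δλ = 1.9596°
a = sin²(Δφ/2) + cos φ₁ cos φ₂ sin²(Δλ/2) = 0.000017
c = 2·arcsin(√a) = 0.008197 rad = 0.4697°
d = R·c = 6370 × 0.008197 = 52.2 km

52.2 km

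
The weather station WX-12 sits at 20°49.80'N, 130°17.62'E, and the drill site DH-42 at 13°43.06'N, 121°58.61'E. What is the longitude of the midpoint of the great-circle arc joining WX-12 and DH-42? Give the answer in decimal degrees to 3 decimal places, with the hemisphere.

WX-12: φ = +20.83000°, λ = +130.29367°
DH-42: φ = +13.71767°, λ = +121.97683°
Bx = cos φ₂ cos Δλ = 0.961259,  By = cos φ₂ sin Δλ = -0.140521
φₘ = atan2(sin φ₁ + sin φ₂, √((cos φ₁ + Bx)² + By²)) = 17.31669°
λₘ = λ₁ + atan2(By, cos φ₁ + Bx) = 126.05475°

126.055°E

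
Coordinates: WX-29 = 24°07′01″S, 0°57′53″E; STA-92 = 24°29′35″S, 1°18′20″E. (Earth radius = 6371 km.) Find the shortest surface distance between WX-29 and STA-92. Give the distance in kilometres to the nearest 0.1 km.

54.2 km

WX-29: φ = -24.11694°, λ = +0.96472°
STA-92: φ = -24.49306°, λ = +1.30556°
Δφ = -0.3761°,  Δλ = 0.3408°
a = sin²(Δφ/2) + cos φ₁ cos φ₂ sin²(Δλ/2) = 0.000018
c = 2·arcsin(√a) = 0.008514 rad = 0.4878°
d = R·c = 6371 × 0.008514 = 54.2 km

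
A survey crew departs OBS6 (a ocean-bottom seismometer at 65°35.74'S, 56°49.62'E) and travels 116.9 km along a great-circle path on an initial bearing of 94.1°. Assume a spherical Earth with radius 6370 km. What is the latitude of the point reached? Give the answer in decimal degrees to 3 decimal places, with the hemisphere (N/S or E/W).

65.650°S

OBS6: φ = -65.59567°, λ = +56.82700°
δ = d/R = 116.9/6370 = 0.018352 rad
φ₂ = arcsin(sin φ₁ cos δ + cos φ₁ sin δ cos θ)
   = arcsin(-0.91065·0.99983 + 0.41317·0.01835·-0.07150) = -65.64963°
λ₂ = λ₁ + atan2(sin θ sin δ cos φ₁, cos δ − sin φ₁ sin φ₂) = 59.37133°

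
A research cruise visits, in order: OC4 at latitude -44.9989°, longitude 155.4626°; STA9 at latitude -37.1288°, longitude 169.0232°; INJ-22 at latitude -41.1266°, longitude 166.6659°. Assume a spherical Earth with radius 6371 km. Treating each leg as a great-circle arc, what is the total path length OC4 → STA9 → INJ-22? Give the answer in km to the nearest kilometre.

OC4→STA9: c = 0.224685 rad, d = 1431.47 km
STA9→INJ-22: c = 0.076719 rad, d = 488.78 km
Total = 1431.47 + 488.78 = 1920.24 km

1920 km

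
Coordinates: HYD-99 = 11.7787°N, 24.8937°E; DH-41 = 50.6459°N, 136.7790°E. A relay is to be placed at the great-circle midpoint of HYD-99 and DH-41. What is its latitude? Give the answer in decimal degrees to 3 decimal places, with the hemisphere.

Bx = cos φ₂ cos Δλ = -0.236365,  By = cos φ₂ sin Δλ = 0.588412
φₘ = atan2(sin φ₁ + sin φ₂, √((cos φ₁ + Bx)² + By²)) = 45.89082°
λₘ = λ₁ + atan2(By, cos φ₁ + Bx) = 63.28667°

45.891°N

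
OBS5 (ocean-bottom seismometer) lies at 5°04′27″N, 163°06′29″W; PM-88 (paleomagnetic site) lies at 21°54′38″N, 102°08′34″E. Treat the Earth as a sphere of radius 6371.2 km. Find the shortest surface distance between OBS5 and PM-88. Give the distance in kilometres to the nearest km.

OBS5: φ = +5.07417°, λ = -163.10806°
PM-88: φ = +21.91056°, λ = +102.14278°
Δφ = 16.8364°,  Δλ = -94.7492°
a = sin²(Δφ/2) + cos φ₁ cos φ₂ sin²(Δλ/2) = 0.521754
c = 2·arcsin(√a) = 1.614318 rad = 92.4936°
d = R·c = 6371.2 × 1.614318 = 10285.1 km

10285 km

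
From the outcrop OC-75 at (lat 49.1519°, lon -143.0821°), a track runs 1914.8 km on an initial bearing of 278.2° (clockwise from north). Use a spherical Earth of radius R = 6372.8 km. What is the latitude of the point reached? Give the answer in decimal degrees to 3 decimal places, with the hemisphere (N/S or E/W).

δ = d/R = 1914.8/6372.8 = 0.300464 rad
φ₂ = arcsin(sin φ₁ cos δ + cos φ₁ sin δ cos θ)
   = arcsin(0.75645·0.95520 + 0.65406·0.29596·0.14263) = 48.60480°
λ₂ = λ₁ + atan2(sin θ sin δ cos φ₁, cos δ − sin φ₁ sin φ₂) = -169.37801°

48.605°N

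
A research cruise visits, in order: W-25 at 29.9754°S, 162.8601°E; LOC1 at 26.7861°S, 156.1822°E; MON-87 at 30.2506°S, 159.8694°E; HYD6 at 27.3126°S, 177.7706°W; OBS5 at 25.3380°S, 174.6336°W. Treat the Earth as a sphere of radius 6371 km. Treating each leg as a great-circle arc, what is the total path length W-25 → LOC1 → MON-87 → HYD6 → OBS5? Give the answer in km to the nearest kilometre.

3852 km

W-25→LOC1: c = 0.116643 rad, d = 743.14 km
LOC1→MON-87: c = 0.082774 rad, d = 527.35 km
MON-87→HYD6: c = 0.345292 rad, d = 2199.86 km
HYD6→OBS5: c = 0.059961 rad, d = 382.01 km
Total = 743.14 + 527.35 + 2199.86 + 382.01 = 3852.36 km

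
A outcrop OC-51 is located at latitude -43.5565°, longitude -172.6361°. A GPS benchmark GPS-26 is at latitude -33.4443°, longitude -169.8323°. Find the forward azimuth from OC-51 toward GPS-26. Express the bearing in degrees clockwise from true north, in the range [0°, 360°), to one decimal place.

13.1°

Δλ = 2.8038°
y = sin Δλ · cos φ₂ = 0.040817
x = cos φ₁ sin φ₂ − sin φ₁ cos φ₂ cos Δλ = 0.174888
θ = atan2(y, x) = 13.1369° → 13.1369° (mod 360°)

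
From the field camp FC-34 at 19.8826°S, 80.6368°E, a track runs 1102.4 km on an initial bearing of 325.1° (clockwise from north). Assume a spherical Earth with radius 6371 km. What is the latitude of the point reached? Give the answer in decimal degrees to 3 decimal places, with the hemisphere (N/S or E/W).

11.667°S

δ = d/R = 1102.4/6371 = 0.173034 rad
φ₂ = arcsin(sin φ₁ cos δ + cos φ₁ sin δ cos θ)
   = arcsin(-0.34009·0.98507 + 0.94039·0.17217·0.82015) = -11.66712°
λ₂ = λ₁ + atan2(sin θ sin δ cos φ₁, cos δ − sin φ₁ sin φ₂) = 74.86391°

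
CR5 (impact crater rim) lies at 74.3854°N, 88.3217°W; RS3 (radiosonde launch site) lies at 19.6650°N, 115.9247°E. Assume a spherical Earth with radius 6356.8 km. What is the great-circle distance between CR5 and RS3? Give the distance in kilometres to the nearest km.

Δφ = -54.7204°,  Δλ = -155.7536°
a = sin²(Δφ/2) + cos φ₁ cos φ₂ sin²(Δλ/2) = 0.453504
c = 2·arcsin(√a) = 1.477669 rad = 84.6642°
d = R·c = 6356.8 × 1.477669 = 9393.2 km

9393 km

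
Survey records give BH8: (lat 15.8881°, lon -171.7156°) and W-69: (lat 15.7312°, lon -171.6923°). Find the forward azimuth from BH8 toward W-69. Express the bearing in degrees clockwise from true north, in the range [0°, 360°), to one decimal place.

171.9°

Δλ = 0.0233°
y = sin Δλ · cos φ₂ = 0.000391
x = cos φ₁ sin φ₂ − sin φ₁ cos φ₂ cos Δλ = -0.002738
θ = atan2(y, x) = 171.8652° → 171.8652° (mod 360°)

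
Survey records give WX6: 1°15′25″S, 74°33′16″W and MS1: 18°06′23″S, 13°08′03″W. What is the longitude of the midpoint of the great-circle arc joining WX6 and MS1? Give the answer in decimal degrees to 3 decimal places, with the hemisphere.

WX6: φ = -1.25694°, λ = -74.55444°
MS1: φ = -18.10639°, λ = -13.13417°
Bx = cos φ₂ cos Δλ = 0.454692,  By = cos φ₂ sin Δλ = 0.834667
φₘ = atan2(sin φ₁ + sin φ₂, √((cos φ₁ + Bx)² + By²)) = -11.22226°
λₘ = λ₁ + atan2(By, cos φ₁ + Bx) = -44.70419°

44.704°W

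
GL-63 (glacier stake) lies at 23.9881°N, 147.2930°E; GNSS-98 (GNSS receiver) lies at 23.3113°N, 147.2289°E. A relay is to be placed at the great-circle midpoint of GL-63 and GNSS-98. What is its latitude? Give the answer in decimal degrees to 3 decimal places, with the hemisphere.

23.650°N

Bx = cos φ₂ cos Δλ = 0.918368,  By = cos φ₂ sin Δλ = -0.001027
φₘ = atan2(sin φ₁ + sin φ₂, √((cos φ₁ + Bx)² + By²)) = 23.64970°
λₘ = λ₁ + atan2(By, cos φ₁ + Bx) = 147.26087°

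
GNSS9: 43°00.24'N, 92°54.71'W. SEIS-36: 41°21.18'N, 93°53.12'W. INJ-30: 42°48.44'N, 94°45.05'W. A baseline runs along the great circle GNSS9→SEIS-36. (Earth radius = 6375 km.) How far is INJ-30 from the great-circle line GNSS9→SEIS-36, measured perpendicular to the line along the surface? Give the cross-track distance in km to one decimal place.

129.0 km

GNSS9: φ = +43.00400°, λ = -92.91183°
SEIS-36: φ = +41.35300°, λ = -93.88533°
INJ-30: φ = +42.80733°, λ = -94.75083°
δ₁₃ = central angle GNSS9→INJ-30 = 0.023759 rad  (haversine)
θ₁₃ = bearing GNSS9→INJ-30 = 262.320°,  θ₁₂ = bearing GNSS9→SEIS-36 = 203.931°
dₓₜ = R·arcsin(sin δ₁₃ · sin(θ₁₃ − θ₁₂)) = 6375·arcsin(0.02376·sin(58.389°)) = 128.985 km
|dₓₜ| = 128.985 km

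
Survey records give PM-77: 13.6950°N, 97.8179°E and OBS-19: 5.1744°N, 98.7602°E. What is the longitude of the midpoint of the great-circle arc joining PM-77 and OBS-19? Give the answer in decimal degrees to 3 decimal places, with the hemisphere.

Bx = cos φ₂ cos Δλ = 0.995790,  By = cos φ₂ sin Δλ = 0.016378
φₘ = atan2(sin φ₁ + sin φ₂, √((cos φ₁ + Bx)² + By²)) = 9.43501°
λₘ = λ₁ + atan2(By, cos φ₁ + Bx) = 98.29488°

98.295°E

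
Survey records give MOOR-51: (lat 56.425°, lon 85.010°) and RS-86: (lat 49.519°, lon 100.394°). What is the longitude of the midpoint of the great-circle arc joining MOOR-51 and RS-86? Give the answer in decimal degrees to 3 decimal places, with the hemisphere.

93.321°E

Bx = cos φ₂ cos Δλ = 0.625935,  By = cos φ₂ sin Δλ = 0.172223
φₘ = atan2(sin φ₁ + sin φ₂, √((cos φ₁ + Bx)² + By²)) = 53.21907°
λₘ = λ₁ + atan2(By, cos φ₁ + Bx) = 93.32099°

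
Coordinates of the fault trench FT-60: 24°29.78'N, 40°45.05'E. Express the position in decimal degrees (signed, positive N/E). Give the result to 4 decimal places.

+24.4963°, +40.7508°

lat: 24.4963° N → +24.4963°
lon: 40.7508° E → +40.7508°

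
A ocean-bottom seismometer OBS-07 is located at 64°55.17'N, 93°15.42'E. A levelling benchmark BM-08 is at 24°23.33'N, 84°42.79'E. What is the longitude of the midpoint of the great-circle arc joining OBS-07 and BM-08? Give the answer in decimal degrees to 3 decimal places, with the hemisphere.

87.424°E

OBS-07: φ = +64.91950°, λ = +93.25700°
BM-08: φ = +24.38883°, λ = +84.71317°
Bx = cos φ₂ cos Δλ = 0.900657,  By = cos φ₂ sin Δλ = -0.135309
φₘ = atan2(sin φ₁ + sin φ₂, √((cos φ₁ + Bx)² + By²)) = 44.72323°
λₘ = λ₁ + atan2(By, cos φ₁ + Bx) = 87.42421°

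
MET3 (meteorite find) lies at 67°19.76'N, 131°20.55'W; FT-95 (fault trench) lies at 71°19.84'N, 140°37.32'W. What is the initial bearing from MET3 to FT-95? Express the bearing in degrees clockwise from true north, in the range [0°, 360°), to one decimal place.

MET3: φ = +67.32933°, λ = -131.34250°
FT-95: φ = +71.33067°, λ = -140.62200°
Δλ = -9.2795°
y = sin Δλ · cos φ₂ = -0.051617
x = cos φ₁ sin φ₂ − sin φ₁ cos φ₂ cos Δλ = 0.073645
θ = atan2(y, x) = -35.0263° → 324.9737° (mod 360°)

325.0°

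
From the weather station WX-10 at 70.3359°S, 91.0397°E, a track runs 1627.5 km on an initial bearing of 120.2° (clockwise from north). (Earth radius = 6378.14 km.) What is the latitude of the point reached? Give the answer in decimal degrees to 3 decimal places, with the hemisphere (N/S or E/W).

72.538°S

δ = d/R = 1627.5/6378.14 = 0.255168 rad
φ₂ = arcsin(sin φ₁ cos δ + cos φ₁ sin δ cos θ)
   = arcsin(-0.94168·0.96762 + 0.33651·0.25241·-0.50302) = -72.53788°
λ₂ = λ₁ + atan2(sin θ sin δ cos φ₁, cos δ − sin φ₁ sin φ₂) = 137.67395°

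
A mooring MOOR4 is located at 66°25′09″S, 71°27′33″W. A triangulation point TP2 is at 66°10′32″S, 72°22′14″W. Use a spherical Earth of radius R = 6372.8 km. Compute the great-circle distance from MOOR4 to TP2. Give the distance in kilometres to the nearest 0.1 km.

48.9 km

MOOR4: φ = -66.41917°, λ = -71.45917°
TP2: φ = -66.17556°, λ = -72.37056°
Δφ = 0.2436°,  Δλ = -0.9114°
a = sin²(Δφ/2) + cos φ₁ cos φ₂ sin²(Δλ/2) = 0.000015
c = 2·arcsin(√a) = 0.007679 rad = 0.4400°
d = R·c = 6372.8 × 0.007679 = 48.9 km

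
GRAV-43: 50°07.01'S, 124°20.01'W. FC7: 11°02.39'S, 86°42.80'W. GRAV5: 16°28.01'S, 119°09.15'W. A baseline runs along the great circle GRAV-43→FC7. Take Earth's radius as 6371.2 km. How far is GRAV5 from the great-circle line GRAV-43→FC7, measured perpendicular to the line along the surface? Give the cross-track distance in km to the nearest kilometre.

2474 km

GRAV-43: φ = -50.11683°, λ = -124.33350°
FC7: φ = -11.03983°, λ = -86.71333°
GRAV5: φ = -16.46683°, λ = -119.15250°
δ₁₃ = central angle GRAV-43→GRAV5 = 0.591822 rad  (haversine)
θ₁₃ = bearing GRAV-43→GRAV5 = 8.930°,  θ₁₂ = bearing GRAV-43→FC7 = 51.665°
dₓₜ = R·arcsin(sin δ₁₃ · sin(θ₁₃ − θ₁₂)) = 6371.2·arcsin(0.55787·sin(-42.734°)) = -2473.651 km
|dₓₜ| = 2473.651 km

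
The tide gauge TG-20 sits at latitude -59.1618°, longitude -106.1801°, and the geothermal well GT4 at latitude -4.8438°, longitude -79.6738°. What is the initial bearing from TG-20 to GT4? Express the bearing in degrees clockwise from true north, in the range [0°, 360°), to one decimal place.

31.6°

Δλ = 26.5063°
y = sin Δλ · cos φ₂ = 0.444702
x = cos φ₁ sin φ₂ − sin φ₁ cos φ₂ cos Δλ = 0.722336
θ = atan2(y, x) = 31.6183° → 31.6183° (mod 360°)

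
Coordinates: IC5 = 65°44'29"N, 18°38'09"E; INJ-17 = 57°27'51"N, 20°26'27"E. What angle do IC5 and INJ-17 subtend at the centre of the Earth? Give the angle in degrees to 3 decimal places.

IC5: φ = +65.74139°, λ = +18.63583°
INJ-17: φ = +57.46417°, λ = +20.44083°
Δφ = -8.2772°,  Δλ = 1.8050°
a = sin²(Δφ/2) + cos φ₁ cos φ₂ sin²(Δλ/2) = 0.005263
c = 2·arcsin(√a) = 0.145224 rad = 8.3207°

8.321°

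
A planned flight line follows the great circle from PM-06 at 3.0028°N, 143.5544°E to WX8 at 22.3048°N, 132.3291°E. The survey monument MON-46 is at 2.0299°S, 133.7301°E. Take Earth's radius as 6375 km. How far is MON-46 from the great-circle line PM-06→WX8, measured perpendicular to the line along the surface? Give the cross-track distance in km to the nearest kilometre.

1227 km

δ₁₃ = central angle PM-06→MON-46 = 0.192601 rad  (haversine)
θ₁₃ = bearing PM-06→MON-46 = 242.981°,  θ₁₂ = bearing PM-06→WX8 = 331.483°
dₓₜ = R·arcsin(sin δ₁₃ · sin(θ₁₃ − θ₁₂)) = 6375·arcsin(0.19141·sin(-88.502°)) = -1227.405 km
|dₓₜ| = 1227.405 km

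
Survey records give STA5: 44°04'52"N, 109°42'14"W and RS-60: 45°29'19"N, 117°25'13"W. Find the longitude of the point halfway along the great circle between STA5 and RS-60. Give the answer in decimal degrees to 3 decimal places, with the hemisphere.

113.515°W

STA5: φ = +44.08111°, λ = -109.70389°
RS-60: φ = +45.48861°, λ = -117.42028°
Bx = cos φ₂ cos Δλ = 0.694703,  By = cos φ₂ sin Δλ = -0.094130
φₘ = atan2(sin φ₁ + sin φ₂, √((cos φ₁ + Bx)² + By²)) = 44.84985°
λₘ = λ₁ + atan2(By, cos φ₁ + Bx) = -113.51498°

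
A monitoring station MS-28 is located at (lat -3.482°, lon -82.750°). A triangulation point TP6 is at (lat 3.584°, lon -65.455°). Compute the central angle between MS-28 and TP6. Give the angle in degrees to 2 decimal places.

18.67°

Δφ = 7.0660°,  Δλ = 17.2950°
a = sin²(Δφ/2) + cos φ₁ cos φ₂ sin²(Δλ/2) = 0.026318
c = 2·arcsin(√a) = 0.325898 rad = 18.6726°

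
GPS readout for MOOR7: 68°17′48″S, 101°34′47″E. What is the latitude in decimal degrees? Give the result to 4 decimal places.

68.2967°S

68° + 17′/60 + 48″/3600 = 68 + 0.28333 + 0.01333 = 68.2967°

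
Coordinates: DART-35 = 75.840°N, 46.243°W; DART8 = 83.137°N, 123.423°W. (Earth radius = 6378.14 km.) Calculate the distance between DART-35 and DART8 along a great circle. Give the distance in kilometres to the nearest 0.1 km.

1588.3 km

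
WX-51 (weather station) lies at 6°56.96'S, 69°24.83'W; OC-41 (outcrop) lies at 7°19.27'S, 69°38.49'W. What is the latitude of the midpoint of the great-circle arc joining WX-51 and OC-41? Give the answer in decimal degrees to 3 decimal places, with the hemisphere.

7.135°S

WX-51: φ = -6.94933°, λ = -69.41383°
OC-41: φ = -7.32117°, λ = -69.64150°
Bx = cos φ₂ cos Δλ = 0.991840,  By = cos φ₂ sin Δλ = -0.003941
φₘ = atan2(sin φ₁ + sin φ₂, √((cos φ₁ + Bx)² + By²)) = -7.13526°
λₘ = λ₁ + atan2(By, cos φ₁ + Bx) = -69.52762°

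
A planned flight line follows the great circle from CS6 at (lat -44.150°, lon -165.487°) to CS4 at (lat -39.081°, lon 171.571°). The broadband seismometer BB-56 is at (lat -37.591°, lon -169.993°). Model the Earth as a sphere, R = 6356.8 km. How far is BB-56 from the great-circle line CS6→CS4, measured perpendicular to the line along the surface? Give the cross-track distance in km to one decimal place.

649.5 km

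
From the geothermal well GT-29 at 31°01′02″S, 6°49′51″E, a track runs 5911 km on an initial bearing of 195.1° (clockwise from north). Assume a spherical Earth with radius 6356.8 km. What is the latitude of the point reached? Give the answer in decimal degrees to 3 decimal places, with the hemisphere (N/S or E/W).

GT-29: φ = -31.01722°, λ = +6.83083°
δ = d/R = 5911/6356.8 = 0.929870 rad
φ₂ = arcsin(sin φ₁ cos δ + cos φ₁ sin δ cos θ)
   = arcsin(-0.51530·0.59794 + 0.85701·0.80154·-0.96547) = -76.24678°
λ₂ = λ₁ + atan2(sin θ sin δ cos φ₁, cos δ − sin φ₁ sin φ₂) = -54.60613°

76.247°S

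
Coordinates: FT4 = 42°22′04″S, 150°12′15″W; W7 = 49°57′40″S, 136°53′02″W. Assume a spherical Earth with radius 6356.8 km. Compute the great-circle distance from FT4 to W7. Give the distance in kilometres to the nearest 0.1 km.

1322.3 km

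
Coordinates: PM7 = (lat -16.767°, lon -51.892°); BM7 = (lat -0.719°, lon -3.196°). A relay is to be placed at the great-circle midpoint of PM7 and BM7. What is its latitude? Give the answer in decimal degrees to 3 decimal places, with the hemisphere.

9.581°S

Bx = cos φ₂ cos Δλ = 0.660002,  By = cos φ₂ sin Δλ = 0.751159
φₘ = atan2(sin φ₁ + sin φ₂, √((cos φ₁ + Bx)² + By²)) = -9.58094°
λₘ = λ₁ + atan2(By, cos φ₁ + Bx) = -26.98192°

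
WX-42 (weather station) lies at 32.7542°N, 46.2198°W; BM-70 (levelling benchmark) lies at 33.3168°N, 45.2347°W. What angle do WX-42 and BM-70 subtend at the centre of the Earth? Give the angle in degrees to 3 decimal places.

0.999°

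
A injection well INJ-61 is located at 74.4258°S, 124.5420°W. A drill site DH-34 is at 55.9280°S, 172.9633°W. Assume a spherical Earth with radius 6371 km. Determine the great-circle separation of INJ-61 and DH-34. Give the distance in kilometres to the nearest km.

Δφ = 18.4978°,  Δλ = -48.4213°
a = sin²(Δφ/2) + cos φ₁ cos φ₂ sin²(Δλ/2) = 0.051128
c = 2·arcsin(√a) = 0.456176 rad = 26.1370°
d = R·c = 6371 × 0.456176 = 2906.3 km

2906 km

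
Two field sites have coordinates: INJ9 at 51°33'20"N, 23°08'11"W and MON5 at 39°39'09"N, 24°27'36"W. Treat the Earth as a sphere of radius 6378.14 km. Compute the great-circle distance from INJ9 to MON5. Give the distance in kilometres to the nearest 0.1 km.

INJ9: φ = +51.55556°, λ = -23.13639°
MON5: φ = +39.65250°, λ = -24.46000°
Δφ = -11.9031°,  Δλ = -1.3236°
a = sin²(Δφ/2) + cos φ₁ cos φ₂ sin²(Δλ/2) = 0.010815
c = 2·arcsin(√a) = 0.208366 rad = 11.9385°
d = R·c = 6378.14 × 0.208366 = 1329.0 km

1329.0 km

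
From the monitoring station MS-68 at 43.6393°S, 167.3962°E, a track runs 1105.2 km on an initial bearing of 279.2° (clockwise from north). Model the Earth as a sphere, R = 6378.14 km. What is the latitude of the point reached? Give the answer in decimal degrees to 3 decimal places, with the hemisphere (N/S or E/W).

δ = d/R = 1105.2/6378.14 = 0.173279 rad
φ₂ = arcsin(sin φ₁ cos δ + cos φ₁ sin δ cos θ)
   = arcsin(-0.69012·0.98502 + 0.72370·0.17241·0.15988) = -41.28707°
λ₂ = λ₁ + atan2(sin θ sin δ cos φ₁, cos δ − sin φ₁ sin φ₂) = 154.30506°

41.287°S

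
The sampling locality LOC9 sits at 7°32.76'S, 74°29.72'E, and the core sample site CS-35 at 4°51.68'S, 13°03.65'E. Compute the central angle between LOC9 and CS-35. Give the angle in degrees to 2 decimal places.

LOC9: φ = -7.54600°, λ = +74.49533°
CS-35: φ = -4.86133°, λ = +13.06083°
Δφ = 2.6847°,  Δλ = -61.4345°
a = sin²(Δφ/2) + cos φ₁ cos φ₂ sin²(Δλ/2) = 0.258277
c = 2·arcsin(√a) = 1.066210 rad = 61.0893°

61.09°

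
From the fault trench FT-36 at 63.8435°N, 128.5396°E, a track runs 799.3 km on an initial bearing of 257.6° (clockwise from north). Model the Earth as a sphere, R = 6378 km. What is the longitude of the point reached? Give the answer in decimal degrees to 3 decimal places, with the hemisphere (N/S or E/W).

δ = d/R = 799.3/6378 = 0.125321 rad
φ₂ = arcsin(sin φ₁ cos δ + cos φ₁ sin δ cos θ)
   = arcsin(0.89759·0.99216 + 0.44082·0.12499·-0.21474) = 61.48858°
λ₂ = λ₁ + atan2(sin θ sin δ cos φ₁, cos δ − sin φ₁ sin φ₂) = 113.72161°

113.722°E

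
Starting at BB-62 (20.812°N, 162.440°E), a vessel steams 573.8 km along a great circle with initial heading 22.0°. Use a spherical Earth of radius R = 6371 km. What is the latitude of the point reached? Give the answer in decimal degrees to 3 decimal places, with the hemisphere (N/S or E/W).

25.583°N

δ = d/R = 573.8/6371 = 0.090064 rad
φ₂ = arcsin(sin φ₁ cos δ + cos φ₁ sin δ cos θ)
   = arcsin(0.35530·0.99595 + 0.93475·0.08994·0.92718) = 25.58278°
λ₂ = λ₁ + atan2(sin θ sin δ cos φ₁, cos δ − sin φ₁ sin φ₂) = 164.58080°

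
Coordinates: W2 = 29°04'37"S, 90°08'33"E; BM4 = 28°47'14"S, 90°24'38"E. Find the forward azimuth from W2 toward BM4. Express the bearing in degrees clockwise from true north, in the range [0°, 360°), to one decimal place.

W2: φ = -29.07694°, λ = +90.14250°
BM4: φ = -28.78722°, λ = +90.41056°
Δλ = 0.2681°
y = sin Δλ · cos φ₂ = 0.004100
x = cos φ₁ sin φ₂ − sin φ₁ cos φ₂ cos Δλ = 0.005052
θ = atan2(y, x) = 39.0635° → 39.0635° (mod 360°)

39.1°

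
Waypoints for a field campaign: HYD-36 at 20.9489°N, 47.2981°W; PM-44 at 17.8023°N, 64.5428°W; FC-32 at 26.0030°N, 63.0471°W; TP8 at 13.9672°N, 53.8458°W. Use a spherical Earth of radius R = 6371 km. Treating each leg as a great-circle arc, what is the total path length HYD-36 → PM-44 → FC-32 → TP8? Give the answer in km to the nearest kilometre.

HYD-36→PM-44: c = 0.289028 rad, d = 1841.40 km
PM-44→FC-32: c = 0.145159 rad, d = 924.81 km
FC-32→TP8: c = 0.258421 rad, d = 1646.40 km
Total = 1841.40 + 924.81 + 1646.40 = 4412.61 km

4413 km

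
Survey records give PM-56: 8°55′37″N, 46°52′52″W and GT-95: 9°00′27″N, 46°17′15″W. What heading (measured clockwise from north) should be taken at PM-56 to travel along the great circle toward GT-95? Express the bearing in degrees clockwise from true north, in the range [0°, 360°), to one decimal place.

82.1°

PM-56: φ = +8.92694°, λ = -46.88111°
GT-95: φ = +9.00750°, λ = -46.28750°
Δλ = 0.5936°
y = sin Δλ · cos φ₂ = 0.010233
x = cos φ₁ sin φ₂ − sin φ₁ cos φ₂ cos Δλ = 0.001414
θ = atan2(y, x) = 82.1313° → 82.1313° (mod 360°)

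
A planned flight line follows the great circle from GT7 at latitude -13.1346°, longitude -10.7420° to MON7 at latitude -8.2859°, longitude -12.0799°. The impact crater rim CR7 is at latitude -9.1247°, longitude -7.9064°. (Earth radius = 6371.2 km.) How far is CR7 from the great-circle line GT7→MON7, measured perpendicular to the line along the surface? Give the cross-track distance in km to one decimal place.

417.6 km

δ₁₃ = central angle GT7→CR7 = 0.085176 rad  (haversine)
θ₁₃ = bearing GT7→CR7 = 35.040°,  θ₁₂ = bearing GT7→MON7 = 344.701°
dₓₜ = R·arcsin(sin δ₁₃ · sin(θ₁₃ − θ₁₂)) = 6371.2·arcsin(0.08507·sin(-309.661°)) = 417.561 km
|dₓₜ| = 417.561 km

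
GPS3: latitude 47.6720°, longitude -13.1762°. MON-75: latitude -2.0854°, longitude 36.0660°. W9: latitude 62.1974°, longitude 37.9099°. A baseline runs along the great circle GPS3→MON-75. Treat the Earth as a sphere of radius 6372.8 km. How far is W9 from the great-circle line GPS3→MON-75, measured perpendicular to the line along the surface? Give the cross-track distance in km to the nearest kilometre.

3462 km

δ₁₃ = central angle GPS3→W9 = 0.552440 rad  (haversine)
θ₁₃ = bearing GPS3→W9 = 43.756°,  θ₁₂ = bearing GPS3→MON-75 = 123.805°
dₓₜ = R·arcsin(sin δ₁₃ · sin(θ₁₃ − θ₁₂)) = 6372.8·arcsin(0.52477·sin(-80.049°)) = -3461.654 km
|dₓₜ| = 3461.654 km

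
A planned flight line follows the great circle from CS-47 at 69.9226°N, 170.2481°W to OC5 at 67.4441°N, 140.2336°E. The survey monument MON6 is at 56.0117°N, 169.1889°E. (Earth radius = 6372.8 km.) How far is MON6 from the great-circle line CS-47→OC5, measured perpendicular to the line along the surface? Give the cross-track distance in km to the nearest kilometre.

δ₁₃ = central angle CS-47→MON6 = 0.289300 rad  (haversine)
θ₁₃ = bearing CS-47→MON6 = 223.493°,  θ₁₂ = bearing CS-47→OC5 = 285.905°
dₓₜ = R·arcsin(sin δ₁₃ · sin(θ₁₃ − θ₁₂)) = 6372.8·arcsin(0.28528·sin(-62.412°)) = -1629.016 km
|dₓₜ| = 1629.016 km

1629 km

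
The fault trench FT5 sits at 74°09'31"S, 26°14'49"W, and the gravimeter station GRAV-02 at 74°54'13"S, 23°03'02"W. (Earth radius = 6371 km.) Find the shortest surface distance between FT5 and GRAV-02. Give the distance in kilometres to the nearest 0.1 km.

FT5: φ = -74.15861°, λ = -26.24694°
GRAV-02: φ = -74.90361°, λ = -23.05056°
Δφ = -0.7450°,  Δλ = 3.1964°
a = sin²(Δφ/2) + cos φ₁ cos φ₂ sin²(Δλ/2) = 0.000098
c = 2·arcsin(√a) = 0.019756 rad = 1.1319°
d = R·c = 6371 × 0.019756 = 125.9 km

125.9 km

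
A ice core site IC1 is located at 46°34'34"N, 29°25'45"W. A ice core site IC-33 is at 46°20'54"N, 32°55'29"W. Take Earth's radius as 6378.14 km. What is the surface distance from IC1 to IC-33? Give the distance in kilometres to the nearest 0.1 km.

IC1: φ = +46.57611°, λ = -29.42917°
IC-33: φ = +46.34833°, λ = -32.92472°
Δφ = -0.2278°,  Δλ = -3.4956°
a = sin²(Δφ/2) + cos φ₁ cos φ₂ sin²(Δλ/2) = 0.000445
c = 2·arcsin(√a) = 0.042209 rad = 2.4184°
d = R·c = 6378.14 × 0.042209 = 269.2 km

269.2 km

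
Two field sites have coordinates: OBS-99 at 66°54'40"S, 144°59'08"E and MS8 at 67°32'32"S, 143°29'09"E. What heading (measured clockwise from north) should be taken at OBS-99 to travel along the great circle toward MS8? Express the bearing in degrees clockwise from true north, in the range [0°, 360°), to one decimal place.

221.9°

OBS-99: φ = -66.91111°, λ = +144.98556°
MS8: φ = -67.54222°, λ = +143.48583°
Δλ = -1.4997°
y = sin Δλ · cos φ₂ = -0.009998
x = cos φ₁ sin φ₂ − sin φ₁ cos φ₂ cos Δλ = -0.011135
θ = atan2(y, x) = -138.0805° → 221.9195° (mod 360°)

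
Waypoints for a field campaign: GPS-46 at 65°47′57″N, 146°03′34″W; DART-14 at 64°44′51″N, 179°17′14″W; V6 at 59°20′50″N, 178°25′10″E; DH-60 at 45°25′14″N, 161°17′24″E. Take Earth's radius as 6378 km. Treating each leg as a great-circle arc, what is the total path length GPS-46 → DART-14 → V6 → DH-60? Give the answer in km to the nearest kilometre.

4073 km

GPS-46: φ = +65.79917°, λ = -146.05944°
DART-14: φ = +64.74750°, λ = -179.28722°
V6: φ = +59.34722°, λ = +178.41944°
DH-60: φ = +45.42056°, λ = +161.29000°
GPS-46→DART-14: c = 0.240420 rad, d = 1533.40 km
DART-14→V6: c = 0.096086 rad, d = 612.84 km
V6→DH-60: c = 0.302042 rad, d = 1926.43 km
Total = 1533.40 + 612.84 + 1926.43 = 4072.66 km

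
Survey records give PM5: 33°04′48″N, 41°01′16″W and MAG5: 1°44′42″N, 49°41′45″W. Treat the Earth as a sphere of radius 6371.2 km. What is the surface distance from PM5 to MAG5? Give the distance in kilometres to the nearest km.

PM5: φ = +33.08000°, λ = -41.02111°
MAG5: φ = +1.74500°, λ = -49.69583°
Δφ = -31.3350°,  Δλ = -8.6747°
a = sin²(Δφ/2) + cos φ₁ cos φ₂ sin²(Δλ/2) = 0.077720
c = 2·arcsin(√a) = 0.565052 rad = 32.3751°
d = R·c = 6371.2 × 0.565052 = 3600.1 km

3600 km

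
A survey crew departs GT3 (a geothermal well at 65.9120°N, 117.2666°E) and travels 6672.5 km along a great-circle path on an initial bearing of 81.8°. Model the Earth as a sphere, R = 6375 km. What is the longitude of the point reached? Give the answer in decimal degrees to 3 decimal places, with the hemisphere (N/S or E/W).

158.830°W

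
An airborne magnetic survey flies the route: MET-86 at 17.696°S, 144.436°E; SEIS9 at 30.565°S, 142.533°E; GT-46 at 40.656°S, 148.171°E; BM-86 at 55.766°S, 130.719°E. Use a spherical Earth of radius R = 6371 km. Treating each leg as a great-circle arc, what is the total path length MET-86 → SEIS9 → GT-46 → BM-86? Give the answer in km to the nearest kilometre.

MET-86→SEIS9: c = 0.226629 rad, d = 1443.85 km
SEIS9→GT-46: c = 0.193326 rad, d = 1231.68 km
GT-46→BM-86: c = 0.330804 rad, d = 2107.55 km
Total = 1443.85 + 1231.68 + 2107.55 = 4783.08 km

4783 km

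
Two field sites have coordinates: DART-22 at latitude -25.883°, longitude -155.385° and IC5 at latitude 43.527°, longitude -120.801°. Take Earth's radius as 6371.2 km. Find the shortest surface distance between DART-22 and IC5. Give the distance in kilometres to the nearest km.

8487 km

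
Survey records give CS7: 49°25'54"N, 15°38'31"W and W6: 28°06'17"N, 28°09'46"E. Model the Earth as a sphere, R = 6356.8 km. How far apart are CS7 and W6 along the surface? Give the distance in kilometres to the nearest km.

CS7: φ = +49.43167°, λ = -15.64194°
W6: φ = +28.10472°, λ = +28.16278°
Δφ = -21.3269°,  Δλ = 43.8047°
a = sin²(Δφ/2) + cos φ₁ cos φ₂ sin²(Δλ/2) = 0.114065
c = 2·arcsin(√a) = 0.689019 rad = 39.4779°
d = R·c = 6356.8 × 0.689019 = 4380.0 km

4380 km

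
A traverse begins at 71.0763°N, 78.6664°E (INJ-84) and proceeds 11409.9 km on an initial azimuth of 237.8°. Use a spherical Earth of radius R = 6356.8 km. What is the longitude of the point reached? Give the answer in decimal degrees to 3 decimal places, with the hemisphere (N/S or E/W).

15.612°E

δ = d/R = 11409.9/6356.8 = 1.794913 rad
φ₂ = arcsin(sin φ₁ cos δ + cos φ₁ sin δ cos θ)
   = arcsin(0.94595·-0.22224 + 0.32431·0.97499·-0.53288) = -22.25486°
λ₂ = λ₁ + atan2(sin θ sin δ cos φ₁, cos δ − sin φ₁ sin φ₂) = 15.61226°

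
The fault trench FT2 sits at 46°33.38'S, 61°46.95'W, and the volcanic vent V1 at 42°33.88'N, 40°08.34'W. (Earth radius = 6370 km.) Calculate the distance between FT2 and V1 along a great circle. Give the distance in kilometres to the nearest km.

10136 km

FT2: φ = -46.55633°, λ = -61.78250°
V1: φ = +42.56467°, λ = -40.13900°
Δφ = 89.1210°,  Δλ = 21.6435°
a = sin²(Δφ/2) + cos φ₁ cos φ₂ sin²(Δλ/2) = 0.510183
c = 2·arcsin(√a) = 1.591164 rad = 91.1670°
d = R·c = 6370 × 1.591164 = 10135.7 km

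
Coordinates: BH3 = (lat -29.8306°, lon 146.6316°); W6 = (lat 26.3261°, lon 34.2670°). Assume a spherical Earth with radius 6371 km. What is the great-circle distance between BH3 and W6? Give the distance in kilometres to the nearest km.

Δφ = 56.1567°,  Δλ = -112.3646°
a = sin²(Δφ/2) + cos φ₁ cos φ₂ sin²(Δλ/2) = 0.758226
c = 2·arcsin(√a) = 2.113498 rad = 121.0945°
d = R·c = 6371 × 2.113498 = 13465.1 km

13465 km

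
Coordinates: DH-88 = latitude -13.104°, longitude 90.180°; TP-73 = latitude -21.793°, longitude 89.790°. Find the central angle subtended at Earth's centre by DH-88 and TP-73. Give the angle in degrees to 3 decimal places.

8.697°

Δφ = -8.6890°,  Δλ = -0.3900°
a = sin²(Δφ/2) + cos φ₁ cos φ₂ sin²(Δλ/2) = 0.005749
c = 2·arcsin(√a) = 0.151790 rad = 8.6969°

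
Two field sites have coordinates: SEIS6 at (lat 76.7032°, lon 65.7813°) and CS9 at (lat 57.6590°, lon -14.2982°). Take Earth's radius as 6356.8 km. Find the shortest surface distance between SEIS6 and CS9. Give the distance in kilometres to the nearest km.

3605 km

Δφ = -19.0442°,  Δλ = -80.0795°
a = sin²(Δφ/2) + cos φ₁ cos φ₂ sin²(Δλ/2) = 0.078287
c = 2·arcsin(√a) = 0.567167 rad = 32.4963°
d = R·c = 6356.8 × 0.567167 = 3605.4 km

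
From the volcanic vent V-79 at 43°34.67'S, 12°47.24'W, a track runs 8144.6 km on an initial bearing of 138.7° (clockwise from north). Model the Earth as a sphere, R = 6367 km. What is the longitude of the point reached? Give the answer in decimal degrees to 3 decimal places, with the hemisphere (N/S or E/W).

V-79: φ = -43.57783°, λ = -12.78733°
δ = d/R = 8144.6/6367 = 1.279190 rad
φ₂ = arcsin(sin φ₁ cos δ + cos φ₁ sin δ cos θ)
   = arcsin(-0.68934·0.28749 + 0.72444·0.95778·-0.75126) = -46.00890°
λ₂ = λ₁ + atan2(sin θ sin δ cos φ₁, cos δ − sin φ₁ sin φ₂) = 101.68720°

101.687°E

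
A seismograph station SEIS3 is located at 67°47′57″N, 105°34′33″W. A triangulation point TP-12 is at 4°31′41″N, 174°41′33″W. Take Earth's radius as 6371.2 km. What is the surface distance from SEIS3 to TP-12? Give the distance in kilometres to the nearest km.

8677 km

SEIS3: φ = +67.79917°, λ = -105.57583°
TP-12: φ = +4.52806°, λ = -174.69250°
Δφ = -63.2711°,  Δλ = -69.1167°
a = sin²(Δφ/2) + cos φ₁ cos φ₂ sin²(Δλ/2) = 0.396317
c = 2·arcsin(√a) = 1.361914 rad = 78.0319°
d = R·c = 6371.2 × 1.361914 = 8677.0 km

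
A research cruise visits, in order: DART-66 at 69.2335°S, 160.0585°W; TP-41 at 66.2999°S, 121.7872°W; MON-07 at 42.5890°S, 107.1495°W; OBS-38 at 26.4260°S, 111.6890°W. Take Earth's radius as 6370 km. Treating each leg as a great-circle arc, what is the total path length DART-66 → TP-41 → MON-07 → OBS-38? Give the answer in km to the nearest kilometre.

DART-66→TP-41: c = 0.253418 rad, d = 1614.27 km
TP-41→MON-07: c = 0.437104 rad, d = 2784.35 km
MON-07→OBS-38: c = 0.289434 rad, d = 1843.70 km
Total = 1614.27 + 2784.35 + 1843.70 = 6242.33 km

6242 km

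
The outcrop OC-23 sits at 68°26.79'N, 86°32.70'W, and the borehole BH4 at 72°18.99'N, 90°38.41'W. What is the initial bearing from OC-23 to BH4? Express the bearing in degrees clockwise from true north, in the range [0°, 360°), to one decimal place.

OC-23: φ = +68.44650°, λ = -86.54500°
BH4: φ = +72.31650°, λ = -90.64017°
Δλ = -4.0952°
y = sin Δλ · cos φ₂ = -0.021692
x = cos φ₁ sin φ₂ − sin φ₁ cos φ₂ cos Δλ = 0.068214
θ = atan2(y, x) = -17.6409° → 342.3591° (mod 360°)

342.4°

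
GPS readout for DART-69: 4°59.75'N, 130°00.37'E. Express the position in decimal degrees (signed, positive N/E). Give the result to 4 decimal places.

lat: 4.9958° N → +4.9958°
lon: 130.0062° E → +130.0062°

+4.9958°, +130.0062°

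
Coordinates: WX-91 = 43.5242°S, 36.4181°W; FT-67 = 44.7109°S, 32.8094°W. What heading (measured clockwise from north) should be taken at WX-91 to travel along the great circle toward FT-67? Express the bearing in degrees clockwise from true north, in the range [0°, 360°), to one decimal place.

Δλ = 3.6087°
y = sin Δλ · cos φ₂ = 0.044731
x = cos φ₁ sin φ₂ − sin φ₁ cos φ₂ cos Δλ = -0.021681
θ = atan2(y, x) = 115.8592° → 115.8592° (mod 360°)

115.9°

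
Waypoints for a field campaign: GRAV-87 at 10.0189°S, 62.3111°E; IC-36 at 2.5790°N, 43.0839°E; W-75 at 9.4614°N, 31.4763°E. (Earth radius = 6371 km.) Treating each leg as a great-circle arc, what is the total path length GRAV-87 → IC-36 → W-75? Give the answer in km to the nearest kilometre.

4042 km

GRAV-87→IC-36: c = 0.400025 rad, d = 2548.56 km
IC-36→W-75: c = 0.234454 rad, d = 1493.70 km
Total = 2548.56 + 1493.70 = 4042.27 km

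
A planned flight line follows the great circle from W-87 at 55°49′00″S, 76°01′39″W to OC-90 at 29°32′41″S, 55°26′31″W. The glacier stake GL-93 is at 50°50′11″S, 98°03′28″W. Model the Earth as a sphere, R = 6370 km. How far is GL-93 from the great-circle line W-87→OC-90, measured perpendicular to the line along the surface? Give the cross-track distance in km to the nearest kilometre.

W-87: φ = -55.81667°, λ = -76.02750°
OC-90: φ = -29.54472°, λ = -55.44194°
GL-93: φ = -50.83639°, λ = -98.05778°
δ₁₃ = central angle W-87→GL-93 = 0.244256 rad  (haversine)
θ₁₃ = bearing W-87→GL-93 = 281.610°,  θ₁₂ = bearing W-87→OC-90 = 37.636°
dₓₜ = R·arcsin(sin δ₁₃ · sin(θ₁₃ − θ₁₂)) = 6370·arcsin(0.24183·sin(243.973°)) = -1395.399 km
|dₓₜ| = 1395.399 km

1395 km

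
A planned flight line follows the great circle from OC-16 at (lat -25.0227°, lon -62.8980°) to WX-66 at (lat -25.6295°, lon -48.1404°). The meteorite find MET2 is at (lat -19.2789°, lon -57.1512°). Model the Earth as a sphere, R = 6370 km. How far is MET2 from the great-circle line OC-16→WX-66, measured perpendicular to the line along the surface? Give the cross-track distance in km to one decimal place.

δ₁₃ = central angle OC-16→MET2 = 0.136630 rad  (haversine)
θ₁₃ = bearing OC-16→MET2 = 43.942°,  θ₁₂ = bearing OC-16→WX-66 = 95.761°
dₓₜ = R·arcsin(sin δ₁₃ · sin(θ₁₃ − θ₁₂)) = 6370·arcsin(0.13621·sin(-51.819°)) = -683.320 km
|dₓₜ| = 683.320 km

683.3 km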